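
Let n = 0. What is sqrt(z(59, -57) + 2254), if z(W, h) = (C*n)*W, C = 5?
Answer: 7*sqrt(46) ≈ 47.476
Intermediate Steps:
z(W, h) = 0 (z(W, h) = (5*0)*W = 0*W = 0)
sqrt(z(59, -57) + 2254) = sqrt(0 + 2254) = sqrt(2254) = 7*sqrt(46)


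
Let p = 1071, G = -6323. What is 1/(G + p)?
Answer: -1/5252 ≈ -0.00019040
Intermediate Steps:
1/(G + p) = 1/(-6323 + 1071) = 1/(-5252) = -1/5252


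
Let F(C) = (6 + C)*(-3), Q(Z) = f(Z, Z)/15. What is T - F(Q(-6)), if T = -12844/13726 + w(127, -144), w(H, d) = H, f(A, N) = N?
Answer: 4902387/34315 ≈ 142.86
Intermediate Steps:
Q(Z) = Z/15
T = 865179/6863 (T = -12844/13726 + 127 = -12844*1/13726 + 127 = -6422/6863 + 127 = 865179/6863 ≈ 126.06)
F(C) = -18 - 3*C
T - F(Q(-6)) = 865179/6863 - (-18 - (-6)/5) = 865179/6863 - (-18 - 3*(-⅖)) = 865179/6863 - (-18 + 6/5) = 865179/6863 - 1*(-84/5) = 865179/6863 + 84/5 = 4902387/34315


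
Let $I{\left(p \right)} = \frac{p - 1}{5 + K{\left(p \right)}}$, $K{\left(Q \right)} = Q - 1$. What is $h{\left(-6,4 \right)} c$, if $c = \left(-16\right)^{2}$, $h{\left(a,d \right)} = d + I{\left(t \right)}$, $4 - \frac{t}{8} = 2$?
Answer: $1216$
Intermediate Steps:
$K{\left(Q \right)} = -1 + Q$
$t = 16$ ($t = 32 - 16 = 16$)
$I{\left(p \right)} = \frac{-1 + p}{4 + p}$ ($I{\left(p \right)} = \frac{p - 1}{5 + \left(-1 + p\right)} = \frac{-1 + p}{4 + p}$)
$h{\left(a,d \right)} = \frac{3}{4} + d$ ($h{\left(a,d \right)} = d + \frac{-1 + 16}{4 + 16} = d + \frac{1}{20} \cdot 15 = d + \frac{3}{4} = \frac{3}{4} + d$)
$c = 256$
$h{\left(-6,4 \right)} c = \left(\frac{3}{4} + 4\right) 256 = \frac{19}{4} \cdot 256 = 1216$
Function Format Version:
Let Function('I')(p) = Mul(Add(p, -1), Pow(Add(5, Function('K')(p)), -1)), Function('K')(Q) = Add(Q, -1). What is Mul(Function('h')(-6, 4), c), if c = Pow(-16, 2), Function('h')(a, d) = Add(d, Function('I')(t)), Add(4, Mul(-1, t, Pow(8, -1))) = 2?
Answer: 1216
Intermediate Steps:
Function('K')(Q) = Add(-1, Q)
t = 16 (t = Add(32, Mul(-8, 2)) = Add(32, -16) = 16)
Function('I')(p) = Mul(Pow(Add(4, p), -1), Add(-1, p)) (Function('I')(p) = Mul(Add(p, -1), Pow(Add(5, Add(-1, p)), -1)) = Mul(Add(-1, p), Pow(Add(4, p), -1)) = Mul(Pow(Add(4, p), -1), Add(-1, p)))
Function('h')(a, d) = Add(Rational(3, 4), d) (Function('h')(a, d) = Add(d, Mul(Pow(Add(4, 16), -1), Add(-1, 16))) = Add(d, Mul(Pow(20, -1), 15)) = Add(d, Mul(Rational(1, 20), 15)) = Add(d, Rational(3, 4)) = Add(Rational(3, 4), d))
c = 256
Mul(Function('h')(-6, 4), c) = Mul(Add(Rational(3, 4), 4), 256) = Mul(Rational(19, 4), 256) = 1216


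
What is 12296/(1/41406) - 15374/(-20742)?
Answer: 5280168320983/10371 ≈ 5.0913e+8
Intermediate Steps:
12296/(1/41406) - 15374/(-20742) = 12296/(1/41406) - 15374*(-1/20742) = 12296*41406 + 7687/10371 = 509128176 + 7687/10371 = 5280168320983/10371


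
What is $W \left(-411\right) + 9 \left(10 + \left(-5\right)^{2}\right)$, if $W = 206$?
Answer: $-84351$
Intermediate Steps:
$W \left(-411\right) + 9 \left(10 + \left(-5\right)^{2}\right) = 206 \left(-411\right) + 9 \left(10 + \left(-5\right)^{2}\right) = -84666 + 9 \left(10 + 25\right) = -84666 + 9 \cdot 35 = -84666 + 315 = -84351$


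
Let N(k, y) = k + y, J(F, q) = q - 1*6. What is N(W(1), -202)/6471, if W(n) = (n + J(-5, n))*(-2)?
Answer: -194/6471 ≈ -0.029980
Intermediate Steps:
J(F, q) = -6 + q (J(F, q) = q - 6 = -6 + q)
W(n) = 12 - 4*n (W(n) = (n + (-6 + n))*(-2) = (-6 + 2*n)*(-2) = 12 - 4*n)
N(W(1), -202)/6471 = ((12 - 4*1) - 202)/6471 = ((12 - 4) - 202)*(1/6471) = (8 - 202)*(1/6471) = -194*1/6471 = -194/6471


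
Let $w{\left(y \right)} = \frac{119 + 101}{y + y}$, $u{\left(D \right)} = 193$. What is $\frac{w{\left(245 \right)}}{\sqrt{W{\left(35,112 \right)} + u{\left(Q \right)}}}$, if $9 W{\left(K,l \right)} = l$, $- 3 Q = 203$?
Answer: $\frac{66}{2107} \approx 0.031324$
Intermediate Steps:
$Q = - \frac{203}{3}$ ($Q = \left(- \frac{1}{3}\right) 203 = - \frac{203}{3} \approx -67.667$)
$W{\left(K,l \right)} = \frac{l}{9}$
$w{\left(y \right)} = \frac{110}{y}$ ($w{\left(y \right)} = \frac{220}{2 y} = 220 \frac{1}{2 y} = \frac{110}{y}$)
$\frac{w{\left(245 \right)}}{\sqrt{W{\left(35,112 \right)} + u{\left(Q \right)}}} = \frac{110 \cdot \frac{1}{245}}{\sqrt{\frac{1}{9} \cdot 112 + 193}} = \frac{110 \cdot \frac{1}{245}}{\sqrt{\frac{112}{9} + 193}} = \frac{22}{49 \sqrt{\frac{1849}{9}}} = \frac{22}{49 \cdot \frac{43}{3}} = \frac{22}{49} \cdot \frac{3}{43} = \frac{66}{2107}$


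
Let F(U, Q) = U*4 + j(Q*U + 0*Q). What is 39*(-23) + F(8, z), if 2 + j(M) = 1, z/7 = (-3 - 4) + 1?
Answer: -866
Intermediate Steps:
z = -42 (z = 7*((-3 - 4) + 1) = 7*(-7 + 1) = 7*(-6) = -42)
j(M) = -1 (j(M) = -2 + 1 = -1)
F(U, Q) = -1 + 4*U (F(U, Q) = U*4 - 1 = 4*U - 1 = -1 + 4*U)
39*(-23) + F(8, z) = 39*(-23) + (-1 + 4*8) = -897 + (-1 + 32) = -897 + 31 = -866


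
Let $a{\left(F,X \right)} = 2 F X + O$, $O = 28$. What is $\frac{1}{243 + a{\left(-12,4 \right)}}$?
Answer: $\frac{1}{175} \approx 0.0057143$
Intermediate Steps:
$a{\left(F,X \right)} = 28 + 2 F X$ ($a{\left(F,X \right)} = 2 F X + 28 = 28 + 2 F X$)
$\frac{1}{243 + a{\left(-12,4 \right)}} = \frac{1}{243 + \left(28 + 2 \left(-12\right) 4\right)} = \frac{1}{243 + \left(28 - 96\right)} = \frac{1}{243 - 68} = \frac{1}{175}$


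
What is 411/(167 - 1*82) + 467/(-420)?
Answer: 5317/1428 ≈ 3.7234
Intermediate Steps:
411/(167 - 1*82) + 467/(-420) = 411/(167 - 82) + 467*(-1/420) = 411/85 - 467/420 = 5317/1428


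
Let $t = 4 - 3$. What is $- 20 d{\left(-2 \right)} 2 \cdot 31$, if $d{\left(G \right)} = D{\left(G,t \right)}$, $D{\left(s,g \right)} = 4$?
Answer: $-4960$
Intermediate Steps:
$t = 1$ ($t = 4 - 3 = 1$)
$d{\left(G \right)} = 4$
$- 20 d{\left(-2 \right)} 2 \cdot 31 = - 20 \cdot 4 \cdot 2 \cdot 31 = \left(-20\right) 8 \cdot 31 = \left(-160\right) 31 = -4960$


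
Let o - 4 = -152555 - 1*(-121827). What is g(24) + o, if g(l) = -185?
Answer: -30909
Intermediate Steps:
o = -30724 (o = 4 + (-152555 - 1*(-121827)) = 4 + (-152555 + 121827) = 4 - 30728 = -30724)
g(24) + o = -185 - 30724 = -30909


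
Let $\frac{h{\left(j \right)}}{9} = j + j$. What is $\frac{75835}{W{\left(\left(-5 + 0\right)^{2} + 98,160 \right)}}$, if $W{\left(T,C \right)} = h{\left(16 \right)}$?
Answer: $\frac{75835}{288} \approx 263.32$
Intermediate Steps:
$h{\left(j \right)} = 18 j$ ($h{\left(j \right)} = 9 \left(j + j\right) = 9 \cdot 2 j = 18 j$)
$W{\left(T,C \right)} = 288$ ($W{\left(T,C \right)} = 18 \cdot 16 = 288$)
$\frac{75835}{W{\left(\left(-5 + 0\right)^{2} + 98,160 \right)}} = \frac{75835}{288}$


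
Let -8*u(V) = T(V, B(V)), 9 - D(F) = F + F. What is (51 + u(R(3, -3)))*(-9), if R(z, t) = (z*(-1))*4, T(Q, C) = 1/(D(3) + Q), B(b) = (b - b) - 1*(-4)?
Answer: -3673/8 ≈ -459.13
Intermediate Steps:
B(b) = 4 (B(b) = 0 + 4 = 4)
D(F) = 9 - 2*F (D(F) = 9 - (F + F) = 9 - 2*F)
T(Q, C) = 1/(3 + Q) (T(Q, C) = 1/((9 - 2*3) + Q) = 1/((9 - 6) + Q) = 1/(3 + Q))
R(z, t) = -4*z (R(z, t) = -z*4 = -4*z)
u(V) = -1/(8*(3 + V))
(51 + u(R(3, -3)))*(-9) = (51 - 1/(24 + 8*(-4*3)))*(-9) = (51 - 1/(24 + 8*(-12)))*(-9) = (51 - 1/(24 - 96))*(-9) = (51 - 1/(-72))*(-9) = (51 - 1*(-1/72))*(-9) = (51 + 1/72)*(-9) = (3673/72)*(-9) = -3673/8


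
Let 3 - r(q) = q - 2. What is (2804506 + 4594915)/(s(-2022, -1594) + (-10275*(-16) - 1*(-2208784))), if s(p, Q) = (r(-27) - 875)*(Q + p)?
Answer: 7399421/5421472 ≈ 1.3648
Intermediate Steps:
r(q) = 5 - q (r(q) = 3 - (q - 2) = 3 - (-2 + q) = 3 + (2 - q) = 5 - q)
s(p, Q) = -843*Q - 843*p (s(p, Q) = ((5 - 1*(-27)) - 875)*(Q + p) = ((5 + 27) - 875)*(Q + p) = (32 - 875)*(Q + p) = -843*(Q + p) = -843*Q - 843*p)
(2804506 + 4594915)/(s(-2022, -1594) + (-10275*(-16) - 1*(-2208784))) = (2804506 + 4594915)/((-843*(-1594) - 843*(-2022)) + (-10275*(-16) - 1*(-2208784))) = 7399421/((1343742 + 1704546) + (164400 + 2208784)) = 7399421/(3048288 + 2373184) = 7399421/5421472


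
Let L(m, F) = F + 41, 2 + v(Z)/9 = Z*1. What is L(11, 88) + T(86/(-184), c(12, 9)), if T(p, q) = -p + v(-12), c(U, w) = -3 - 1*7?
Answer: 319/92 ≈ 3.4674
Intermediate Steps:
c(U, w) = -10 (c(U, w) = -3 - 7 = -10)
v(Z) = -18 + 9*Z (v(Z) = -18 + 9*(Z*1) = -18 + 9*Z)
T(p, q) = -126 - p (T(p, q) = -p + (-18 + 9*(-12)) = -p + (-18 - 108) = -p - 126 = -126 - p)
L(m, F) = 41 + F
L(11, 88) + T(86/(-184), c(12, 9)) = (41 + 88) + (-126 - 86/(-184)) = 129 + (-126 - 86*(-1)/184) = 129 + (-126 - 1*(-43/92)) = 129 + (-126 + 43/92) = 129 - 11549/92 = 319/92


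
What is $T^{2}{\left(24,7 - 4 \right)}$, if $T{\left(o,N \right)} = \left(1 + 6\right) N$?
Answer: $441$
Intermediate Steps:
$T{\left(o,N \right)} = 7 N$
$T^{2}{\left(24,7 - 4 \right)} = \left(7 \left(7 - 4\right)\right)^{2} = \left(7 \cdot 3\right)^{2} = 21^{2} = 441$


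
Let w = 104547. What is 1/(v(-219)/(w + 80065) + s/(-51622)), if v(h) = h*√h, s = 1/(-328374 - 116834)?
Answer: 48955067980943920784/346743185006068821338821633 + 1334687618488779984816009408*I*√219/346743185006068821338821633 ≈ 1.4119e-7 + 56.963*I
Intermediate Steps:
s = -1/445208 (s = 1/(-445208) = -1/445208 ≈ -2.2461e-6)
v(h) = h^(3/2)
1/(v(-219)/(w + 80065) + s/(-51622)) = 1/((-219)^(3/2)/(104547 + 80065) - 1/445208/(-51622)) = 1/(-219*I*√219/184612 - 1/445208*(-1/51622)) = 1/(-219*I*√219*(1/184612) + 1/22982527376) = 1/(-219*I*√219/184612 + 1/22982527376) = 1/(1/22982527376 - 219*I*√219/184612)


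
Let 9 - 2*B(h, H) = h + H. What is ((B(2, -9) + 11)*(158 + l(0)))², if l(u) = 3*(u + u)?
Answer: 9012004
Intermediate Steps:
B(h, H) = 9/2 - H/2 - h/2 (B(h, H) = 9/2 - (h + H)/2 = 9/2 - (H + h)/2 = 9/2 + (-H/2 - h/2) = 9/2 - H/2 - h/2)
l(u) = 6*u (l(u) = 3*(2*u) = 6*u)
((B(2, -9) + 11)*(158 + l(0)))² = (((9/2 - ½*(-9) - ½*2) + 11)*(158 + 6*0))² = (((9/2 + 9/2 - 1) + 11)*(158 + 0))² = ((8 + 11)*158)² = (19*158)² = 3002² = 9012004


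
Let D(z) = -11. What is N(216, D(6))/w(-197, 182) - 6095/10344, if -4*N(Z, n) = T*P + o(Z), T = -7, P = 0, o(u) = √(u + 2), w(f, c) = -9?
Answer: -6095/10344 + √218/36 ≈ -0.17910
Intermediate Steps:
o(u) = √(2 + u)
N(Z, n) = -√(2 + Z)/4 (N(Z, n) = -(-7*0 + √(2 + Z))/4 = -(0 + √(2 + Z))/4 = -√(2 + Z)/4)
N(216, D(6))/w(-197, 182) - 6095/10344 = -√(2 + 216)/4/(-9) - 6095/10344 = -√218/4*(-⅑) - 6095*1/10344 = √218/36 - 6095/10344 = -6095/10344 + √218/36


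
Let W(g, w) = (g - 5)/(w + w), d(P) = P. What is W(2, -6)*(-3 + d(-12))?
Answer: -15/4 ≈ -3.7500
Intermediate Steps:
W(g, w) = (-5 + g)/(2*w) (W(g, w) = (-5 + g)/((2*w)) = (-5 + g)*(1/(2*w)) = (-5 + g)/(2*w))
W(2, -6)*(-3 + d(-12)) = ((½)*(-5 + 2)/(-6))*(-3 - 12) = ((½)*(-⅙)*(-3))*(-15) = (¼)*(-15) = -15/4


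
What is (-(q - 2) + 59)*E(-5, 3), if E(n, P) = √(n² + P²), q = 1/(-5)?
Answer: 306*√34/5 ≈ 356.85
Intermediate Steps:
q = -⅕ (q = 1*(-⅕) = -⅕ ≈ -0.20000)
E(n, P) = √(P² + n²)
(-(q - 2) + 59)*E(-5, 3) = (-(-⅕ - 2) + 59)*√(3² + (-5)²) = (-1*(-11/5) + 59)*√(9 + 25) = (11/5 + 59)*√34 = 306*√34/5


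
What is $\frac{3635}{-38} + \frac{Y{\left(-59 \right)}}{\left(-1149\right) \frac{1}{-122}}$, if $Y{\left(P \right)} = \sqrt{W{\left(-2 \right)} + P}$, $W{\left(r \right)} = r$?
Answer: $- \frac{3635}{38} + \frac{122 i \sqrt{61}}{1149} \approx -95.658 + 0.82929 i$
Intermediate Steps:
$Y{\left(P \right)} = \sqrt{-2 + P}$
$\frac{3635}{-38} + \frac{Y{\left(-59 \right)}}{\left(-1149\right) \frac{1}{-122}} = \frac{3635}{-38} + \frac{\sqrt{-2 - 59}}{\left(-1149\right) \frac{1}{-122}} = 3635 \left(- \frac{1}{38}\right) + \frac{\sqrt{-61}}{\left(-1149\right) \left(- \frac{1}{122}\right)} = - \frac{3635}{38} + \frac{i \sqrt{61}}{\frac{1149}{122}} = - \frac{3635}{38} + i \sqrt{61} \cdot \frac{122}{1149} = - \frac{3635}{38} + \frac{122 i \sqrt{61}}{1149}$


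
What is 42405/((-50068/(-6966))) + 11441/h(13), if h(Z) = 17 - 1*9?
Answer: 733993457/100136 ≈ 7330.0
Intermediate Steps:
h(Z) = 8 (h(Z) = 17 - 9 = 8)
42405/((-50068/(-6966))) + 11441/h(13) = 42405/((-50068/(-6966))) + 11441/8 = 42405/((-50068*(-1/6966))) + 11441*(⅛) = 42405/(25034/3483) + 11441/8 = 42405*(3483/25034) + 11441/8 = 147696615/25034 + 11441/8 = 733993457/100136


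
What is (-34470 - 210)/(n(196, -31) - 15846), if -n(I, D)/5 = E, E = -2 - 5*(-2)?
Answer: 17340/7943 ≈ 2.1831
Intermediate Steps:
E = 8 (E = -2 + 10 = 8)
n(I, D) = -40 (n(I, D) = -5*8 = -40)
(-34470 - 210)/(n(196, -31) - 15846) = (-34470 - 210)/(-40 - 15846) = -34680/(-15886) = -34680*(-1/15886) = 17340/7943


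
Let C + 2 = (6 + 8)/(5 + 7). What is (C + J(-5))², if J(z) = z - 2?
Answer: 2209/36 ≈ 61.361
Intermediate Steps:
J(z) = -2 + z
C = -⅚ (C = -2 + (6 + 8)/(5 + 7) = -2 + 14/12 = -2 + 14*(1/12) = -2 + 7/6 = -⅚ ≈ -0.83333)
(C + J(-5))² = (-⅚ + (-2 - 5))² = (-⅚ - 7)² = (-47/6)² = 2209/36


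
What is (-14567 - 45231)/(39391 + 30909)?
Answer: -29899/35150 ≈ -0.85061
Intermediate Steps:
(-14567 - 45231)/(39391 + 30909) = -59798/70300 = -59798*1/70300 = -29899/35150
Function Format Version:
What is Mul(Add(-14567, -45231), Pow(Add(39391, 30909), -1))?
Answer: Rational(-29899, 35150) ≈ -0.85061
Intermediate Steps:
Mul(Add(-14567, -45231), Pow(Add(39391, 30909), -1)) = Mul(-59798, Pow(70300, -1)) = Mul(-59798, Rational(1, 70300)) = Rational(-29899, 35150)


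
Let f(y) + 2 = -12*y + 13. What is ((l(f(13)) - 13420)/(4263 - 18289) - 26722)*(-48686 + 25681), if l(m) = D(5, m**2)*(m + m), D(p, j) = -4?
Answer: 4311027864280/7013 ≈ 6.1472e+8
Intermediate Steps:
f(y) = 11 - 12*y (f(y) = -2 + (-12*y + 13) = -2 + (13 - 12*y) = 11 - 12*y)
l(m) = -8*m (l(m) = -4*(m + m) = -8*m)
((l(f(13)) - 13420)/(4263 - 18289) - 26722)*(-48686 + 25681) = ((-8*(11 - 12*13) - 13420)/(4263 - 18289) - 26722)*(-48686 + 25681) = ((-8*(11 - 156) - 13420)/(-14026) - 26722)*(-23005) = ((-8*(-145) - 13420)*(-1/14026) - 26722)*(-23005) = ((1160 - 13420)*(-1/14026) - 26722)*(-23005) = (-12260*(-1/14026) - 26722)*(-23005) = (6130/7013 - 26722)*(-23005) = -187395256/7013*(-23005) = 4311027864280/7013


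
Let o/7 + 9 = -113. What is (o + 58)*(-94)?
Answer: 74824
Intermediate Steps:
o = -854 (o = -63 + 7*(-113) = -63 - 791 = -854)
(o + 58)*(-94) = (-854 + 58)*(-94) = -796*(-94) = 74824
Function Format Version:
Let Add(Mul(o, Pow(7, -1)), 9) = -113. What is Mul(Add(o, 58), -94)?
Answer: 74824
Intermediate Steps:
o = -854 (o = Add(-63, Mul(7, -113)) = Add(-63, -791) = -854)
Mul(Add(o, 58), -94) = Mul(Add(-854, 58), -94) = Mul(-796, -94) = 74824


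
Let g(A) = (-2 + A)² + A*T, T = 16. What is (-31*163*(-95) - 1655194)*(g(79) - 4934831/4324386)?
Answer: -3322534910739823/393126 ≈ -8.4516e+9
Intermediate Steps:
g(A) = (-2 + A)² + 16*A (g(A) = (-2 + A)² + A*16 = (-2 + A)² + 16*A)
(-31*163*(-95) - 1655194)*(g(79) - 4934831/4324386) = (-31*163*(-95) - 1655194)*(((-2 + 79)² + 16*79) - 4934831/4324386) = (-5053*(-95) - 1655194)*((77² + 1264) - 4934831*1/4324386) = (480035 - 1655194)*((5929 + 1264) - 448621/393126) = -1175159*(7193 - 448621/393126) = -1175159*2827306697/393126 = -3322534910739823/393126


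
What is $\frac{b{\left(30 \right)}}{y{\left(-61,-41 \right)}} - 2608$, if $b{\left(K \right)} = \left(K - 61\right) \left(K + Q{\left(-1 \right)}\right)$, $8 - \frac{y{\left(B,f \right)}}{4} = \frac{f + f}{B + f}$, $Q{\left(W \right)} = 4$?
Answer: $- \frac{1941149}{734} \approx -2644.6$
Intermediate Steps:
$y{\left(B,f \right)} = 32 - \frac{8 f}{B + f}$ ($y{\left(B,f \right)} = 32 - 4 \frac{f + f}{B + f} = 32 - 4 \frac{2 f}{B + f} = 32 - \frac{8 f}{B + f}$)
$b{\left(K \right)} = \left(-61 + K\right) \left(4 + K\right)$ ($b{\left(K \right)} = \left(K - 61\right) \left(K + 4\right) = \left(-61 + K\right) \left(4 + K\right)$)
$\frac{b{\left(30 \right)}}{y{\left(-61,-41 \right)}} - 2608 = \frac{-244 + 30^{2} - 1710}{8 \frac{1}{-61 - 41} \left(3 \left(-41\right) + 4 \left(-61\right)\right)} - 2608 = \frac{-244 + 900 - 1710}{8 \frac{1}{-102} \left(-123 - 244\right)} - 2608 = - \frac{1054}{8 \left(- \frac{1}{102}\right) \left(-367\right)} - 2608 = - \frac{1054}{\frac{1468}{51}} - 2608 = \left(-1054\right) \frac{51}{1468} - 2608 = - \frac{26877}{734} - 2608 = - \frac{1941149}{734}$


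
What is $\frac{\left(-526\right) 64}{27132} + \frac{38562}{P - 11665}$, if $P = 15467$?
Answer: $\frac{114784207}{12894483} \approx 8.9018$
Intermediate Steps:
$\frac{\left(-526\right) 64}{27132} + \frac{38562}{P - 11665} = \frac{\left(-526\right) 64}{27132} + \frac{38562}{15467 - 11665} = \left(-33664\right) \frac{1}{27132} + \frac{38562}{3802} = - \frac{8416}{6783} + 38562 \cdot \frac{1}{3802} = - \frac{8416}{6783} + \frac{19281}{1901} = \frac{114784207}{12894483}$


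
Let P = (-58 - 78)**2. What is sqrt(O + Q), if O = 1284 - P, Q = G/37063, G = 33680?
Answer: 2*I*sqrt(5910572594147)/37063 ≈ 131.19*I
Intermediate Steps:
P = 18496 (P = (-136)**2 = 18496)
Q = 33680/37063 ≈ 0.90872
O = -17212 (O = 1284 - 1*18496 = 1284 - 18496 = -17212)
sqrt(O + Q) = sqrt(-17212 + 33680/37063) = sqrt(-637894676/37063) = 2*I*sqrt(5910572594147)/37063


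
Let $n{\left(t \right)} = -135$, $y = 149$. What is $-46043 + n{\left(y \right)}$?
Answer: $-46178$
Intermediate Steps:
$-46043 + n{\left(y \right)} = -46043 - 135 = -46178$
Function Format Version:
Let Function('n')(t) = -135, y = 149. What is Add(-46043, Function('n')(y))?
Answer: -46178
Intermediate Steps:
Add(-46043, Function('n')(y)) = Add(-46043, -135) = -46178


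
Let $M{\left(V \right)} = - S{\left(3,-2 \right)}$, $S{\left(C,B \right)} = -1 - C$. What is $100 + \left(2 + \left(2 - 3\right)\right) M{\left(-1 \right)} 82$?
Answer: $428$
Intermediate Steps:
$M{\left(V \right)} = 4$ ($M{\left(V \right)} = - (-1 - 3) = \left(-1\right) \left(-4\right) = 4$)
$100 + \left(2 + \left(2 - 3\right)\right) M{\left(-1 \right)} 82 = 100 + \left(2 + \left(2 - 3\right)\right) 4 \cdot 82 = 100 + \left(2 - 1\right) 4 \cdot 82 = 100 + 1 \cdot 4 \cdot 82 = 100 + 4 \cdot 82 = 100 + 328 = 428$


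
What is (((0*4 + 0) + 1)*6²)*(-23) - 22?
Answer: -850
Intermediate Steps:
(((0*4 + 0) + 1)*6²)*(-23) - 22 = (((0 + 0) + 1)*36)*(-23) - 22 = ((0 + 1)*36)*(-23) - 22 = (1*36)*(-23) - 22 = 36*(-23) - 22 = -828 - 22 = -850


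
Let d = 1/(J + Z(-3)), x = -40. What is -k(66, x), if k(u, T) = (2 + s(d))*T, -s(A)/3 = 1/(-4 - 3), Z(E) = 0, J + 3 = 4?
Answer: 680/7 ≈ 97.143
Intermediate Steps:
J = 1 (J = -3 + 4 = 1)
d = 1 (d = 1/(1 + 0) = 1/1 = 1)
s(A) = 3/7 (s(A) = -3/(-4 - 3) = -3/(-7) = -3*(-⅐) = 3/7)
k(u, T) = 17*T/7 (k(u, T) = (2 + 3/7)*T = 17*T/7)
-k(66, x) = -17*(-40)/7 = -1*(-680/7) = 680/7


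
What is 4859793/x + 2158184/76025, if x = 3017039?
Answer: 6880791060001/229370389975 ≈ 29.999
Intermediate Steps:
4859793/x + 2158184/76025 = 4859793/3017039 + 2158184/76025 = 6880791060001/229370389975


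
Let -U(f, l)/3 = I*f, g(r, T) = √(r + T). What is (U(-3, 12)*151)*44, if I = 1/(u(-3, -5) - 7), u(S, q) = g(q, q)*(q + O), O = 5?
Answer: -59796/7 ≈ -8542.3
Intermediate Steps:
g(r, T) = √(T + r)
u(S, q) = √2*√q*(5 + q) (u(S, q) = √(q + q)*(q + 5) = √(2*q)*(5 + q) = (√2*√q)*(5 + q) = √2*√q*(5 + q))
I = -⅐ (I = 1/(√2*√(-5)*(5 - 5) - 7) = 1/(√2*(I*√5)*0 - 7) = 1/(0 - 7) = 1/(-7) = -⅐ ≈ -0.14286)
U(f, l) = 3*f/7 (U(f, l) = -(-3)*f/7 = 3*f/7)
(U(-3, 12)*151)*44 = (((3/7)*(-3))*151)*44 = -9/7*151*44 = -1359/7*44 = -59796/7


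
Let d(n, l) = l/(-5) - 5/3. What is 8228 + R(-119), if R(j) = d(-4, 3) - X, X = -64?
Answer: 124346/15 ≈ 8289.7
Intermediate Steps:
d(n, l) = -5/3 - l/5 (d(n, l) = l*(-⅕) - 5*⅓ = -l/5 - 5/3 = -5/3 - l/5)
R(j) = 926/15 (R(j) = (-5/3 - ⅕*3) - 1*(-64) = (-5/3 - ⅗) + 64 = -34/15 + 64 = 926/15)
8228 + R(-119) = 8228 + 926/15 = 124346/15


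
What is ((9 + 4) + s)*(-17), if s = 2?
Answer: -255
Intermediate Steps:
((9 + 4) + s)*(-17) = ((9 + 4) + 2)*(-17) = (13 + 2)*(-17) = 15*(-17) = -255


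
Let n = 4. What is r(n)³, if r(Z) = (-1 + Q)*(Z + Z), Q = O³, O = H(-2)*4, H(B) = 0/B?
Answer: -512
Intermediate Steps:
H(B) = 0
O = 0 (O = 0*4 = 0)
Q = 0 (Q = 0³ = 0)
r(Z) = -2*Z (r(Z) = (-1 + 0)*(Z + Z) = -2*Z)
r(n)³ = (-2*4)³ = (-8)³ = -512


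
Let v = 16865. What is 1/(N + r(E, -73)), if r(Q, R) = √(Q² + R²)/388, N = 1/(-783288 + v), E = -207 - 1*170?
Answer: 57690192056/43308725362424969 + 113956417696226*√147458/43308725362424969 ≈ 1.0104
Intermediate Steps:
E = -377 (E = -207 - 170 = -377)
N = -1/766423 (N = 1/(-783288 + 16865) = 1/(-766423) = -1/766423 ≈ -1.3048e-6)
r(Q, R) = √(Q² + R²)/388 (r(Q, R) = √(Q² + R²)*(1/388) = √(Q² + R²)/388)
1/(N + r(E, -73)) = 1/(-1/766423 + √((-377)² + (-73)²)/388) = 1/(-1/766423 + √(142129 + 5329)/388) = 1/(-1/766423 + √147458/388)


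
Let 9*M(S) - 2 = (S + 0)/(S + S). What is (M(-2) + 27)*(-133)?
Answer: -65303/18 ≈ -3627.9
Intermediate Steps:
M(S) = 5/18 (M(S) = 2/9 + ((S + 0)/(S + S))/9 = 2/9 + (S/((2*S)))/9 = 2/9 + (S*(1/(2*S)))/9 = 2/9 + (⅑)*(½) = 2/9 + 1/18 = 5/18)
(M(-2) + 27)*(-133) = (5/18 + 27)*(-133) = (491/18)*(-133) = -65303/18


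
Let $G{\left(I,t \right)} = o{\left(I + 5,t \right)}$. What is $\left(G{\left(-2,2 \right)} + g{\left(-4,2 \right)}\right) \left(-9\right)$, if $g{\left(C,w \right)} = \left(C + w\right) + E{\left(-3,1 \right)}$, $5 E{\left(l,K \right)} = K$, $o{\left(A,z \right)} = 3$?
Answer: $- \frac{54}{5} \approx -10.8$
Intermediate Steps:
$G{\left(I,t \right)} = 3$
$E{\left(l,K \right)} = \frac{K}{5}$
$g{\left(C,w \right)} = \frac{1}{5} + C + w$ ($g{\left(C,w \right)} = \left(C + w\right) + \frac{1}{5} \cdot 1 = \left(C + w\right) + \frac{1}{5} = \frac{1}{5} + C + w$)
$\left(G{\left(-2,2 \right)} + g{\left(-4,2 \right)}\right) \left(-9\right) = \left(3 + \left(\frac{1}{5} - 4 + 2\right)\right) \left(-9\right) = \left(3 - \frac{9}{5}\right) \left(-9\right) = \frac{6}{5} \left(-9\right) = - \frac{54}{5}$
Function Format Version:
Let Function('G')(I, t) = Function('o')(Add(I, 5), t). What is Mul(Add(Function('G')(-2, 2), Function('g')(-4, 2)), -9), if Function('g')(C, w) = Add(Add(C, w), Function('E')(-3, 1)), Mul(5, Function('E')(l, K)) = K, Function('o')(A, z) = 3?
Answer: Rational(-54, 5) ≈ -10.800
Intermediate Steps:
Function('G')(I, t) = 3
Function('E')(l, K) = Mul(Rational(1, 5), K)
Function('g')(C, w) = Add(Rational(1, 5), C, w) (Function('g')(C, w) = Add(Add(C, w), Mul(Rational(1, 5), 1)) = Add(Add(C, w), Rational(1, 5)) = Add(Rational(1, 5), C, w))
Mul(Add(Function('G')(-2, 2), Function('g')(-4, 2)), -9) = Mul(Add(3, Add(Rational(1, 5), -4, 2)), -9) = Mul(Add(3, Rational(-9, 5)), -9) = Mul(Rational(6, 5), -9) = Rational(-54, 5)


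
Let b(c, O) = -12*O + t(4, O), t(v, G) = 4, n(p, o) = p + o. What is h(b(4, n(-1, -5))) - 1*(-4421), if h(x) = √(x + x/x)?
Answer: 4421 + √77 ≈ 4429.8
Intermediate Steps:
n(p, o) = o + p
b(c, O) = 4 - 12*O (b(c, O) = -12*O + 4 = 4 - 12*O)
h(x) = √(1 + x) (h(x) = √(x + 1) = √(1 + x))
h(b(4, n(-1, -5))) - 1*(-4421) = √(1 + (4 - 12*(-5 - 1))) - 1*(-4421) = √(1 + (4 - 12*(-6))) + 4421 = √(1 + (4 + 72)) + 4421 = √(1 + 76) + 4421 = √77 + 4421 = 4421 + √77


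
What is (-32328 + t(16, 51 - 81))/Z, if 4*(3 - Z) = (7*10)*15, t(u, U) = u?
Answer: 64624/519 ≈ 124.52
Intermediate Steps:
Z = -519/2 (Z = 3 - 7*10*15/4 = 3 - 35*15/2 = 3 - ¼*1050 = 3 - 525/2 = -519/2 ≈ -259.50)
(-32328 + t(16, 51 - 81))/Z = (-32328 + 16)/(-519/2) = -32312*(-2/519) = 64624/519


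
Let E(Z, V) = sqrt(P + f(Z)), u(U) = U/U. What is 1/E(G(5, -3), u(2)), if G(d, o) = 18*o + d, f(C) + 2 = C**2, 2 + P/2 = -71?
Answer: sqrt(2253)/2253 ≈ 0.021068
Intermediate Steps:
P = -146 (P = -4 + 2*(-71) = -4 - 142 = -146)
f(C) = -2 + C**2
G(d, o) = d + 18*o
u(U) = 1
E(Z, V) = sqrt(-148 + Z**2) (E(Z, V) = sqrt(-146 + (-2 + Z**2)) = sqrt(-148 + Z**2))
1/E(G(5, -3), u(2)) = 1/(sqrt(-148 + (5 + 18*(-3))**2)) = 1/(sqrt(-148 + (5 - 54)**2)) = 1/(sqrt(-148 + (-49)**2)) = 1/(sqrt(-148 + 2401)) = 1/(sqrt(2253)) = sqrt(2253)/2253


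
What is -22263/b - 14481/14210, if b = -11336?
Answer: 76100307/80542280 ≈ 0.94485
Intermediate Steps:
-22263/b - 14481/14210 = -22263/(-11336) - 14481/14210 = -22263*(-1/11336) - 14481*1/14210 = 22263/11336 - 14481/14210 = 76100307/80542280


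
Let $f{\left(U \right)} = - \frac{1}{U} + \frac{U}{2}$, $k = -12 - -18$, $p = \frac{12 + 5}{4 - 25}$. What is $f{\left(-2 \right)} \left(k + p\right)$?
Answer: $- \frac{109}{42} \approx -2.5952$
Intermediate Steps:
$p = - \frac{17}{21}$ ($p = \frac{17}{-21} = 17 \left(- \frac{1}{21}\right) = - \frac{17}{21} \approx -0.80952$)
$k = 6$ ($k = -12 + 18 = 6$)
$f{\left(U \right)} = \frac{U}{2} - \frac{1}{U}$ ($f{\left(U \right)} = - \frac{1}{U} + U \frac{1}{2} = - \frac{1}{U} + \frac{U}{2} = \frac{U}{2} - \frac{1}{U}$)
$f{\left(-2 \right)} \left(k + p\right) = \left(\frac{1}{2} \left(-2\right) - \frac{1}{-2}\right) \left(6 - \frac{17}{21}\right) = \left(-1 - - \frac{1}{2}\right) \frac{109}{21} = \left(-1 + \frac{1}{2}\right) \frac{109}{21} = \left(- \frac{1}{2}\right) \frac{109}{21} = - \frac{109}{42}$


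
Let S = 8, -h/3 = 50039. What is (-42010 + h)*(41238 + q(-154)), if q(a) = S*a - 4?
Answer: -7685464254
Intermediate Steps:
h = -150117 (h = -3*50039 = -150117)
q(a) = -4 + 8*a (q(a) = 8*a - 4 = -4 + 8*a)
(-42010 + h)*(41238 + q(-154)) = (-42010 - 150117)*(41238 + (-4 + 8*(-154))) = -192127*(41238 + (-4 - 1232)) = -192127*(41238 - 1236) = -192127*40002 = -7685464254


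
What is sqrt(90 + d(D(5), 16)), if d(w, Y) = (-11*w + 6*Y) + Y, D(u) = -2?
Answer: 4*sqrt(14) ≈ 14.967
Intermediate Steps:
d(w, Y) = -11*w + 7*Y
sqrt(90 + d(D(5), 16)) = sqrt(90 + (-11*(-2) + 7*16)) = sqrt(90 + (22 + 112)) = sqrt(90 + 134) = sqrt(224) = 4*sqrt(14)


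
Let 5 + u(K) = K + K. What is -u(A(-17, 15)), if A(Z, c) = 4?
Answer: -3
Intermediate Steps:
u(K) = -5 + 2*K (u(K) = -5 + (K + K) = -5 + 2*K)
-u(A(-17, 15)) = -(-5 + 2*4) = -(-5 + 8) = -1*3 = -3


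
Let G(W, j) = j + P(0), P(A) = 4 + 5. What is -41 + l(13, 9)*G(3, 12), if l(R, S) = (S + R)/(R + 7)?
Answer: -179/10 ≈ -17.900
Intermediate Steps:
P(A) = 9
G(W, j) = 9 + j (G(W, j) = j + 9 = 9 + j)
l(R, S) = (R + S)/(7 + R)
-41 + l(13, 9)*G(3, 12) = -41 + ((13 + 9)/(7 + 13))*(9 + 12) = -41 + (22/20)*21 = -41 + ((1/20)*22)*21 = -41 + (11/10)*21 = -41 + 231/10 = -179/10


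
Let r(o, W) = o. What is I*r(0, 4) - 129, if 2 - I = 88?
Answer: -129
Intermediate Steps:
I = -86 (I = 2 - 1*88 = 2 - 88 = -86)
I*r(0, 4) - 129 = -86*0 - 129 = 0 - 129 = -129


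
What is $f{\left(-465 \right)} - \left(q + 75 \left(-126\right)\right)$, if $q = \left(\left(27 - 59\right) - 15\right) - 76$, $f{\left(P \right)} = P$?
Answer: $9108$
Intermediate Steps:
$q = -123$ ($q = \left(\left(27 - 59\right) - 15\right) - 76 = \left(-32 - 15\right) - 76 = -47 - 76 = -123$)
$f{\left(-465 \right)} - \left(q + 75 \left(-126\right)\right) = -465 - \left(-123 + 75 \left(-126\right)\right) = -465 - \left(-123 - 9450\right) = -465 - -9573 = -465 + 9573 = 9108$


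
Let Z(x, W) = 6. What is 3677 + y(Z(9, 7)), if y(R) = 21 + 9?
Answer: 3707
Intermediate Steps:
y(R) = 30
3677 + y(Z(9, 7)) = 3677 + 30 = 3707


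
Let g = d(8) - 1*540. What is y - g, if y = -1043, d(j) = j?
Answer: -511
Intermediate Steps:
g = -532 (g = 8 - 1*540 = 8 - 540 = -532)
y - g = -1043 - 1*(-532) = -1043 + 532 = -511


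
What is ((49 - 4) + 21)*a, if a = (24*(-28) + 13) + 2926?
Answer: 149622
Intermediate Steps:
a = 2267 (a = (-672 + 13) + 2926 = -659 + 2926 = 2267)
((49 - 4) + 21)*a = ((49 - 4) + 21)*2267 = (45 + 21)*2267 = 66*2267 = 149622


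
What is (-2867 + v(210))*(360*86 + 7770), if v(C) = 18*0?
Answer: -111038910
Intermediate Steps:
v(C) = 0
(-2867 + v(210))*(360*86 + 7770) = (-2867 + 0)*(360*86 + 7770) = -2867*(30960 + 7770) = -2867*38730 = -111038910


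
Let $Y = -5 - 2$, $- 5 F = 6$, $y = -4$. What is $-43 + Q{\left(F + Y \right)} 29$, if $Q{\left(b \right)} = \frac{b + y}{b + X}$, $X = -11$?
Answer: $- \frac{2359}{96} \approx -24.573$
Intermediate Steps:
$F = - \frac{6}{5}$ ($F = \left(- \frac{1}{5}\right) 6 = - \frac{6}{5} \approx -1.2$)
$Y = -7$
$Q{\left(b \right)} = \frac{-4 + b}{-11 + b}$ ($Q{\left(b \right)} = \frac{b - 4}{b - 11} = \frac{-4 + b}{-11 + b}$)
$-43 + Q{\left(F + Y \right)} 29 = -43 + \frac{-4 - \frac{41}{5}}{-11 - \frac{41}{5}} \cdot 29 = -43 + \frac{1}{- \frac{96}{5}} \left(- \frac{61}{5}\right) 29 = -43 + \left(- \frac{5}{96}\right) \left(- \frac{61}{5}\right) 29 = -43 + \frac{61}{96} \cdot 29 = -43 + \frac{1769}{96} = - \frac{2359}{96}$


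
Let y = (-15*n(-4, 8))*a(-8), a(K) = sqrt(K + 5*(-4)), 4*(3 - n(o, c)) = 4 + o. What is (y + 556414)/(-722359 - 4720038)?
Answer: -556414/5442397 + 90*I*sqrt(7)/5442397 ≈ -0.10224 + 4.3752e-5*I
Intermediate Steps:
n(o, c) = 2 - o/4 (n(o, c) = 3 - (4 + o)/4 = 3 + (-1 - o/4) = 2 - o/4)
a(K) = sqrt(-20 + K) (a(K) = sqrt(K - 20) = sqrt(-20 + K))
y = -90*I*sqrt(7) (y = (-15*(2 - 1/4*(-4)))*sqrt(-20 - 8) = (-15*(2 + 1))*sqrt(-28) = (-15*3)*(2*I*sqrt(7)) = -90*I*sqrt(7) ≈ -238.12*I)
(y + 556414)/(-722359 - 4720038) = (-90*I*sqrt(7) + 556414)/(-722359 - 4720038) = (556414 - 90*I*sqrt(7))/(-5442397) = (556414 - 90*I*sqrt(7))*(-1/5442397) = -556414/5442397 + 90*I*sqrt(7)/5442397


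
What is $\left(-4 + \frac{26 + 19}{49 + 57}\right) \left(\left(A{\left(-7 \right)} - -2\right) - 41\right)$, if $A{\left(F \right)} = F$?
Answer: $\frac{8717}{53} \approx 164.47$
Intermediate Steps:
$\left(-4 + \frac{26 + 19}{49 + 57}\right) \left(\left(A{\left(-7 \right)} - -2\right) - 41\right) = \left(-4 + \frac{26 + 19}{49 + 57}\right) \left(\left(-7 - -2\right) - 41\right) = \left(-4 + \frac{45}{106}\right) \left(\left(-7 + \left(-1 + 3\right)\right) - 41\right) = \left(-4 + 45 \cdot \frac{1}{106}\right) \left(\left(-7 + 2\right) - 41\right) = \left(-4 + \frac{45}{106}\right) \left(-5 - 41\right) = \left(- \frac{379}{106}\right) \left(-46\right) = \frac{8717}{53}$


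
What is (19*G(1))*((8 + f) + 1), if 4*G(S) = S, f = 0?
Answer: 171/4 ≈ 42.750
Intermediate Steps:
G(S) = S/4
(19*G(1))*((8 + f) + 1) = (19*((1/4)*1))*((8 + 0) + 1) = (19*(1/4))*(8 + 1) = (19/4)*9 = 171/4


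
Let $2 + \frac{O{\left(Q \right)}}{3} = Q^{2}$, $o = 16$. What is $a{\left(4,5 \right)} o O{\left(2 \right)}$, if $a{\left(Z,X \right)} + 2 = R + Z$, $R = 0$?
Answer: $192$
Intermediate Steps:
$O{\left(Q \right)} = -6 + 3 Q^{2}$
$a{\left(Z,X \right)} = -2 + Z$ ($a{\left(Z,X \right)} = -2 + \left(0 + Z\right) = -2 + Z$)
$a{\left(4,5 \right)} o O{\left(2 \right)} = \left(-2 + 4\right) 16 \left(-6 + 3 \cdot 2^{2}\right) = 2 \cdot 16 \left(-6 + 3 \cdot 4\right) = 32 \left(-6 + 12\right) = 32 \cdot 6 = 192$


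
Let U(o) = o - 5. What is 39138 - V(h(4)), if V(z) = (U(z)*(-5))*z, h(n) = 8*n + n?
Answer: 44718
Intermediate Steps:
h(n) = 9*n
U(o) = -5 + o
V(z) = z*(25 - 5*z) (V(z) = ((-5 + z)*(-5))*z = (25 - 5*z)*z = z*(25 - 5*z))
39138 - V(h(4)) = 39138 - 5*9*4*(5 - 9*4) = 39138 - 5*36*(5 - 1*36) = 39138 - 5*36*(5 - 36) = 39138 - 5*36*(-31) = 39138 - 1*(-5580) = 39138 + 5580 = 44718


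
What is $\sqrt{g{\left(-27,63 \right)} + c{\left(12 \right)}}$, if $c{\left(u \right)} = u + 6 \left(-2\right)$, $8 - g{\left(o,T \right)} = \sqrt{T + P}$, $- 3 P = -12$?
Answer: $\sqrt{8 - \sqrt{67}} \approx 0.43053 i$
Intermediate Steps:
$P = 4$ ($P = \left(- \frac{1}{3}\right) \left(-12\right) = 4$)
$g{\left(o,T \right)} = 8 - \sqrt{4 + T}$ ($g{\left(o,T \right)} = 8 - \sqrt{T + 4} = 8 - \sqrt{4 + T}$)
$c{\left(u \right)} = -12 + u$ ($c{\left(u \right)} = u - 12 = -12 + u$)
$\sqrt{g{\left(-27,63 \right)} + c{\left(12 \right)}} = \sqrt{\left(8 - \sqrt{4 + 63}\right) + \left(-12 + 12\right)} = \sqrt{\left(8 - \sqrt{67}\right) + 0} = \sqrt{8 - \sqrt{67}}$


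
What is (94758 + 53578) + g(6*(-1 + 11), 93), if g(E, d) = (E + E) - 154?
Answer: 148302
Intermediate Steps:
g(E, d) = -154 + 2*E (g(E, d) = 2*E - 154 = -154 + 2*E)
(94758 + 53578) + g(6*(-1 + 11), 93) = (94758 + 53578) + (-154 + 2*(6*(-1 + 11))) = 148336 + (-154 + 2*(6*10)) = 148336 + (-154 + 2*60) = 148336 + (-154 + 120) = 148336 - 34 = 148302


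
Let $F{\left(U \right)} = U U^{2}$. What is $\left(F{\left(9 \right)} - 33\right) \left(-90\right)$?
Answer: $-62640$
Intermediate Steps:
$F{\left(U \right)} = U^{3}$
$\left(F{\left(9 \right)} - 33\right) \left(-90\right) = \left(9^{3} - 33\right) \left(-90\right) = \left(729 - 33\right) \left(-90\right) = 696 \left(-90\right) = -62640$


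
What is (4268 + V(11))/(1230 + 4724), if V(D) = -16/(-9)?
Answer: 1478/2061 ≈ 0.71713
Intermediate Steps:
V(D) = 16/9 (V(D) = -16*(-1/9) = 16/9)
(4268 + V(11))/(1230 + 4724) = (4268 + 16/9)/(1230 + 4724) = (38428/9)/5954 = (38428/9)*(1/5954) = 1478/2061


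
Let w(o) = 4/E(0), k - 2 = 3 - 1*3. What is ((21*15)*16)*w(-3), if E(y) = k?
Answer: 10080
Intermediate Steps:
k = 2 (k = 2 + (3 - 1*3) = 2 + (3 - 3) = 2 + 0 = 2)
E(y) = 2
w(o) = 2 (w(o) = 4/2 = 4*(1/2) = 2)
((21*15)*16)*w(-3) = ((21*15)*16)*2 = (315*16)*2 = 5040*2 = 10080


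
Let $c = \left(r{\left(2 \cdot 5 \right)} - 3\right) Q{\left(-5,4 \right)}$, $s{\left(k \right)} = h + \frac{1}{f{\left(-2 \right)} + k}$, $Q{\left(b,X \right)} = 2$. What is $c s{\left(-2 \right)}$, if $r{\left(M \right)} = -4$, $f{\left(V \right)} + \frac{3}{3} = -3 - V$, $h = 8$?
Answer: $- \frac{217}{2} \approx -108.5$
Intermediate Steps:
$f{\left(V \right)} = -4 - V$ ($f{\left(V \right)} = -1 - \left(3 + V\right) = -4 - V$)
$s{\left(k \right)} = 8 + \frac{1}{-2 + k}$ ($s{\left(k \right)} = 8 + \frac{1}{\left(-4 - -2\right) + k} = 8 + \frac{1}{\left(-4 + 2\right) + k} = 8 + \frac{1}{-2 + k}$)
$c = -14$ ($c = \left(-4 - 3\right) 2 = \left(-7\right) 2 = -14$)
$c s{\left(-2 \right)} = - 14 \frac{-15 + 8 \left(-2\right)}{-2 - 2} = - 14 \frac{-15 - 16}{-4} = - 14 \left(\left(- \frac{1}{4}\right) \left(-31\right)\right) = \left(-14\right) \frac{31}{4} = - \frac{217}{2}$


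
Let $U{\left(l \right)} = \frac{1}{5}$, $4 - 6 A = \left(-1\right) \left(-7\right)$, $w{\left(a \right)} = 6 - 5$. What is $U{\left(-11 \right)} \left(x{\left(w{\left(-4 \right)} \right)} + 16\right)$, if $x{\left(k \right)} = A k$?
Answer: $\frac{31}{10} \approx 3.1$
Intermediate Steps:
$w{\left(a \right)} = 1$ ($w{\left(a \right)} = 6 - 5 = 1$)
$A = - \frac{1}{2}$ ($A = \frac{2}{3} - \frac{\left(-1\right) \left(-7\right)}{6} = \frac{2}{3} - \frac{7}{6} = - \frac{1}{2} \approx -0.5$)
$x{\left(k \right)} = - \frac{k}{2}$
$U{\left(l \right)} = \frac{1}{5}$
$U{\left(-11 \right)} \left(x{\left(w{\left(-4 \right)} \right)} + 16\right) = \frac{\left(- \frac{1}{2}\right) 1 + 16}{5} = \frac{- \frac{1}{2} + 16}{5} = \frac{1}{5} \cdot \frac{31}{2} = \frac{31}{10}$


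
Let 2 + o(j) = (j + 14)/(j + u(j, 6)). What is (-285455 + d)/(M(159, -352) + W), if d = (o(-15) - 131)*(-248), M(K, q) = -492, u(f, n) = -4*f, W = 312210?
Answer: -11360947/14027310 ≈ -0.80992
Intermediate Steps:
o(j) = -2 - (14 + j)/(3*j) (o(j) = -2 + (j + 14)/(j - 4*j) = -2 + (14 + j)/((-3*j)) = -2 + (14 + j)*(-1/(3*j)) = -2 - (14 + j)/(3*j))
d = 1484528/45 (d = ((7/3)*(-2 - 1*(-15))/(-15) - 131)*(-248) = ((7/3)*(-1/15)*(-2 + 15) - 131)*(-248) = ((7/3)*(-1/15)*13 - 131)*(-248) = (-91/45 - 131)*(-248) = -5986/45*(-248) = 1484528/45 ≈ 32990.)
(-285455 + d)/(M(159, -352) + W) = (-285455 + 1484528/45)/(-492 + 312210) = -11360947/45/311718 = -11360947/45*1/311718 = -11360947/14027310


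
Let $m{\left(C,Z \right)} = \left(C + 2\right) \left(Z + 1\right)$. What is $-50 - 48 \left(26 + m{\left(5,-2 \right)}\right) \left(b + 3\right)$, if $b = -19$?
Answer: $14542$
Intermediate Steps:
$m{\left(C,Z \right)} = \left(1 + Z\right) \left(2 + C\right)$ ($m{\left(C,Z \right)} = \left(2 + C\right) \left(1 + Z\right) = \left(1 + Z\right) \left(2 + C\right)$)
$-50 - 48 \left(26 + m{\left(5,-2 \right)}\right) \left(b + 3\right) = -50 - 48 \left(26 + \left(2 + 5 + 2 \left(-2\right) + 5 \left(-2\right)\right)\right) \left(-19 + 3\right) = -50 - 48 \left(26 + \left(2 + 5 - 4 - 10\right)\right) \left(-16\right) = -50 - 48 \left(26 - 7\right) \left(-16\right) = -50 - 48 \cdot 19 \left(-16\right) = -50 - -14592 = -50 + 14592 = 14542$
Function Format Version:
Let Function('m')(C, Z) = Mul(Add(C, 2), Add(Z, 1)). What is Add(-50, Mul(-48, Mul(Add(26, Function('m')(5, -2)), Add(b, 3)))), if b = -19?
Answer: 14542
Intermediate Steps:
Function('m')(C, Z) = Mul(Add(1, Z), Add(2, C)) (Function('m')(C, Z) = Mul(Add(2, C), Add(1, Z)) = Mul(Add(1, Z), Add(2, C)))
Add(-50, Mul(-48, Mul(Add(26, Function('m')(5, -2)), Add(b, 3)))) = Add(-50, Mul(-48, Mul(Add(26, Add(2, 5, Mul(2, -2), Mul(5, -2))), Add(-19, 3)))) = Add(-50, Mul(-48, Mul(Add(26, Add(2, 5, -4, -10)), -16))) = Add(-50, Mul(-48, Mul(Add(26, -7), -16))) = Add(-50, Mul(-48, Mul(19, -16))) = Add(-50, Mul(-48, -304)) = Add(-50, 14592) = 14542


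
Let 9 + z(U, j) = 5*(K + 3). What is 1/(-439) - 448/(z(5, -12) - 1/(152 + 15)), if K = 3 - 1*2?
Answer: -8211515/201501 ≈ -40.752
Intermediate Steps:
K = 1 (K = 3 - 2 = 1)
z(U, j) = 11 (z(U, j) = -9 + 5*(1 + 3) = -9 + 5*4 = -9 + 20 = 11)
1/(-439) - 448/(z(5, -12) - 1/(152 + 15)) = 1/(-439) - 448/(11 - 1/(152 + 15)) = 1*(-1/439) - 448/(11 - 1/167) = -1/439 - 448/(11 - 1*1/167) = -1/439 - 448/(11 - 1/167) = -1/439 - 448/1836/167 = -1/439 - 448*167/1836 = -1/439 - 18704/459 = -8211515/201501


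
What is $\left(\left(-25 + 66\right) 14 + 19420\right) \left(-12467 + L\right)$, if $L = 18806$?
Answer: $126741966$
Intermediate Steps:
$\left(\left(-25 + 66\right) 14 + 19420\right) \left(-12467 + L\right) = \left(\left(-25 + 66\right) 14 + 19420\right) \left(-12467 + 18806\right) = \left(41 \cdot 14 + 19420\right) 6339 = \left(574 + 19420\right) 6339 = 19994 \cdot 6339 = 126741966$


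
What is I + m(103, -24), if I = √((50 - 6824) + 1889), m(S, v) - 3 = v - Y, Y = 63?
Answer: -84 + I*√4885 ≈ -84.0 + 69.893*I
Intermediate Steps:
m(S, v) = -60 + v (m(S, v) = 3 + (v - 1*63) = 3 + (v - 63) = 3 + (-63 + v) = -60 + v)
I = I*√4885 (I = √(-6774 + 1889) = √(-4885) = I*√4885 ≈ 69.893*I)
I + m(103, -24) = I*√4885 + (-60 - 24) = I*√4885 - 84 = -84 + I*√4885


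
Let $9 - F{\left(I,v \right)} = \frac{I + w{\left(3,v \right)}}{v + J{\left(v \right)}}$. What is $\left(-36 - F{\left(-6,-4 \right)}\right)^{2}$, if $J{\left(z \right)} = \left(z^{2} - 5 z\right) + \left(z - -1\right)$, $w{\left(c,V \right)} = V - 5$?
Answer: $\frac{1742400}{841} \approx 2071.8$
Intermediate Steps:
$w{\left(c,V \right)} = -5 + V$ ($w{\left(c,V \right)} = V - 5 = -5 + V$)
$J{\left(z \right)} = 1 + z^{2} - 4 z$ ($J{\left(z \right)} = \left(z^{2} - 5 z\right) + \left(z + 1\right) = \left(z^{2} - 5 z\right) + \left(1 + z\right) = 1 + z^{2} - 4 z$)
$F{\left(I,v \right)} = 9 - \frac{-5 + I + v}{1 + v^{2} - 3 v}$ ($F{\left(I,v \right)} = 9 - \frac{I + \left(-5 + v\right)}{v + \left(1 + v^{2} - 4 v\right)} = 9 - \frac{-5 + I + v}{1 + v^{2} - 3 v}$)
$\left(-36 - F{\left(-6,-4 \right)}\right)^{2} = \left(-36 - \frac{14 - -6 - -112 + 9 \left(-4\right)^{2}}{1 + \left(-4\right)^{2} - -12}\right)^{2} = \left(-36 - \frac{14 + 6 + 112 + 9 \cdot 16}{1 + 16 + 12}\right)^{2} = \left(-36 - \frac{14 + 6 + 112 + 144}{29}\right)^{2} = \left(-36 - \frac{1}{29} \cdot 276\right)^{2} = \left(-36 - \frac{276}{29}\right)^{2} = \left(- \frac{1320}{29}\right)^{2} = \frac{1742400}{841}$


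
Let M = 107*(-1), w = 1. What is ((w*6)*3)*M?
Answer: -1926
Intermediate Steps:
M = -107
((w*6)*3)*M = ((1*6)*3)*(-107) = (6*3)*(-107) = 18*(-107) = -1926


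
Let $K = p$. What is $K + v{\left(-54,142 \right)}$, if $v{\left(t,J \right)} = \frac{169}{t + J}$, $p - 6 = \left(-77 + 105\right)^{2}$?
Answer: $\frac{69689}{88} \approx 791.92$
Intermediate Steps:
$p = 790$ ($p = 6 + \left(-77 + 105\right)^{2} = 6 + 28^{2} = 6 + 784 = 790$)
$K = 790$
$v{\left(t,J \right)} = \frac{169}{J + t}$
$K + v{\left(-54,142 \right)} = 790 + \frac{169}{142 - 54} = 790 + \frac{169}{88} = \frac{69689}{88}$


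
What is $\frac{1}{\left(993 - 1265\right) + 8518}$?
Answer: $\frac{1}{8246} \approx 0.00012127$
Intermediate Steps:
$\frac{1}{\left(993 - 1265\right) + 8518} = \frac{1}{-272 + 8518} = \frac{1}{8246}$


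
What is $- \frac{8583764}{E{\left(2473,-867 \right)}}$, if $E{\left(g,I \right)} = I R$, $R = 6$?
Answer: $\frac{4291882}{2601} \approx 1650.1$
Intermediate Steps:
$E{\left(g,I \right)} = 6 I$ ($E{\left(g,I \right)} = I 6 = 6 I$)
$- \frac{8583764}{E{\left(2473,-867 \right)}} = - \frac{8583764}{6 \left(-867\right)} = - \frac{8583764}{-5202} = \left(-8583764\right) \left(- \frac{1}{5202}\right) = \frac{4291882}{2601}$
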